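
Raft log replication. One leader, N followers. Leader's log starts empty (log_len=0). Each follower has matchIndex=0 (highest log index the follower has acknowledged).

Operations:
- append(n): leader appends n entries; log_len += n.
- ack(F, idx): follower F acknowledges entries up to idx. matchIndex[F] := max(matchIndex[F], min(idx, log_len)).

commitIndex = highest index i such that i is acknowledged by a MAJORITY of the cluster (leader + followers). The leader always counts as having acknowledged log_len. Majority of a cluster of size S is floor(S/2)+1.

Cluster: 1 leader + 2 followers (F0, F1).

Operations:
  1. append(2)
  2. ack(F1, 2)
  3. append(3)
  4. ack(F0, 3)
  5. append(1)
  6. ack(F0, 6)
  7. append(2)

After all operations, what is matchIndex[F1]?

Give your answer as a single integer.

Answer: 2

Derivation:
Op 1: append 2 -> log_len=2
Op 2: F1 acks idx 2 -> match: F0=0 F1=2; commitIndex=2
Op 3: append 3 -> log_len=5
Op 4: F0 acks idx 3 -> match: F0=3 F1=2; commitIndex=3
Op 5: append 1 -> log_len=6
Op 6: F0 acks idx 6 -> match: F0=6 F1=2; commitIndex=6
Op 7: append 2 -> log_len=8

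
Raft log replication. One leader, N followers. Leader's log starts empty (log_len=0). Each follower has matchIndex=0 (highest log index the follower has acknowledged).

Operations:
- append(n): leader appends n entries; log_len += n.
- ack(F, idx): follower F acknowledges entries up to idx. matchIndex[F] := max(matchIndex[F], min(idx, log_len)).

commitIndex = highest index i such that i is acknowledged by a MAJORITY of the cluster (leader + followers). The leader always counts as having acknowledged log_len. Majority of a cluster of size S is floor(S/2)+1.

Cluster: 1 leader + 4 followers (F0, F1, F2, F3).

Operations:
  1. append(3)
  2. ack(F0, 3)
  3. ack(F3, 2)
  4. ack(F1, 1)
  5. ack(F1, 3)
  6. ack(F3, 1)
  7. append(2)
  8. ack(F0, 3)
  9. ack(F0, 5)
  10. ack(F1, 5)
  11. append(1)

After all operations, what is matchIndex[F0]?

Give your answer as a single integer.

Answer: 5

Derivation:
Op 1: append 3 -> log_len=3
Op 2: F0 acks idx 3 -> match: F0=3 F1=0 F2=0 F3=0; commitIndex=0
Op 3: F3 acks idx 2 -> match: F0=3 F1=0 F2=0 F3=2; commitIndex=2
Op 4: F1 acks idx 1 -> match: F0=3 F1=1 F2=0 F3=2; commitIndex=2
Op 5: F1 acks idx 3 -> match: F0=3 F1=3 F2=0 F3=2; commitIndex=3
Op 6: F3 acks idx 1 -> match: F0=3 F1=3 F2=0 F3=2; commitIndex=3
Op 7: append 2 -> log_len=5
Op 8: F0 acks idx 3 -> match: F0=3 F1=3 F2=0 F3=2; commitIndex=3
Op 9: F0 acks idx 5 -> match: F0=5 F1=3 F2=0 F3=2; commitIndex=3
Op 10: F1 acks idx 5 -> match: F0=5 F1=5 F2=0 F3=2; commitIndex=5
Op 11: append 1 -> log_len=6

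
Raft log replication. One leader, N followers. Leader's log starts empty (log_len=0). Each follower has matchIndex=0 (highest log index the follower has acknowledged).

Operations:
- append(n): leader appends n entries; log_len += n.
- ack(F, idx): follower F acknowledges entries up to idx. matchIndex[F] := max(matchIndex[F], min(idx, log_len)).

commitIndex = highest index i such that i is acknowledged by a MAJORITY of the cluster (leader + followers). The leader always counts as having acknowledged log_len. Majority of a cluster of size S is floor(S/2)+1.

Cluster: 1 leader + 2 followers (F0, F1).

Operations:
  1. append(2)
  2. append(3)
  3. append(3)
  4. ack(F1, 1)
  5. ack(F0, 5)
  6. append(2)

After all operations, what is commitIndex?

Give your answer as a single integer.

Answer: 5

Derivation:
Op 1: append 2 -> log_len=2
Op 2: append 3 -> log_len=5
Op 3: append 3 -> log_len=8
Op 4: F1 acks idx 1 -> match: F0=0 F1=1; commitIndex=1
Op 5: F0 acks idx 5 -> match: F0=5 F1=1; commitIndex=5
Op 6: append 2 -> log_len=10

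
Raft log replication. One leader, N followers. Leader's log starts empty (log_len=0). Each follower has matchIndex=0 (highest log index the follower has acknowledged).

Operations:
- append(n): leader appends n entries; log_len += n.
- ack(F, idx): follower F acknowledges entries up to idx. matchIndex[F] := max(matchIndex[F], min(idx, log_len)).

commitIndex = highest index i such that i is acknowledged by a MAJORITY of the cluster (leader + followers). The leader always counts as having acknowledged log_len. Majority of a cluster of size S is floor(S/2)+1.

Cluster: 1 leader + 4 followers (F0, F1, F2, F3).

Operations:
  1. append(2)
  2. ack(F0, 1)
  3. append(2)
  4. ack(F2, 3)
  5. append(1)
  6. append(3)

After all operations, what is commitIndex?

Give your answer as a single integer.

Answer: 1

Derivation:
Op 1: append 2 -> log_len=2
Op 2: F0 acks idx 1 -> match: F0=1 F1=0 F2=0 F3=0; commitIndex=0
Op 3: append 2 -> log_len=4
Op 4: F2 acks idx 3 -> match: F0=1 F1=0 F2=3 F3=0; commitIndex=1
Op 5: append 1 -> log_len=5
Op 6: append 3 -> log_len=8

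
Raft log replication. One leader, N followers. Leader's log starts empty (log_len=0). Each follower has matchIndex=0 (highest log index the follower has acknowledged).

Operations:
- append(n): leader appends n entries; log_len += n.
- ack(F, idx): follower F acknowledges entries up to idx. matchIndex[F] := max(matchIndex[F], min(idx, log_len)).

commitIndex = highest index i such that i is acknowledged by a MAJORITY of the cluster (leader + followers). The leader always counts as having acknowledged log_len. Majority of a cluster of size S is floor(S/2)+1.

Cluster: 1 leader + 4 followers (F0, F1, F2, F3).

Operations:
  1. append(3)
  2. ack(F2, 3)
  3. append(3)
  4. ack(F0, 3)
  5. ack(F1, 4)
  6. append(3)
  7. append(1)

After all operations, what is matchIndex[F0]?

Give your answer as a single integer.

Answer: 3

Derivation:
Op 1: append 3 -> log_len=3
Op 2: F2 acks idx 3 -> match: F0=0 F1=0 F2=3 F3=0; commitIndex=0
Op 3: append 3 -> log_len=6
Op 4: F0 acks idx 3 -> match: F0=3 F1=0 F2=3 F3=0; commitIndex=3
Op 5: F1 acks idx 4 -> match: F0=3 F1=4 F2=3 F3=0; commitIndex=3
Op 6: append 3 -> log_len=9
Op 7: append 1 -> log_len=10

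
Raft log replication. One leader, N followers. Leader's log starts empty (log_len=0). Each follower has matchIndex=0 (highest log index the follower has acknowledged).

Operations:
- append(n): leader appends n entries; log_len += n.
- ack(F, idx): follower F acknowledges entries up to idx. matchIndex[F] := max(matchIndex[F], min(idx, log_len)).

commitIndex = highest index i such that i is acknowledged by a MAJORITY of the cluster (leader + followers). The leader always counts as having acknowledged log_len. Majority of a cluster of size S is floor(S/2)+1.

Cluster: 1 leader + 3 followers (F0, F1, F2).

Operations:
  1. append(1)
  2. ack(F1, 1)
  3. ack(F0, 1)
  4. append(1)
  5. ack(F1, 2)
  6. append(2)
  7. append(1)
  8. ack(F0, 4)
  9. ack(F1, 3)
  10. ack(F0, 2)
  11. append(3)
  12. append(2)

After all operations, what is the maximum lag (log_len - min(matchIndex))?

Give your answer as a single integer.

Op 1: append 1 -> log_len=1
Op 2: F1 acks idx 1 -> match: F0=0 F1=1 F2=0; commitIndex=0
Op 3: F0 acks idx 1 -> match: F0=1 F1=1 F2=0; commitIndex=1
Op 4: append 1 -> log_len=2
Op 5: F1 acks idx 2 -> match: F0=1 F1=2 F2=0; commitIndex=1
Op 6: append 2 -> log_len=4
Op 7: append 1 -> log_len=5
Op 8: F0 acks idx 4 -> match: F0=4 F1=2 F2=0; commitIndex=2
Op 9: F1 acks idx 3 -> match: F0=4 F1=3 F2=0; commitIndex=3
Op 10: F0 acks idx 2 -> match: F0=4 F1=3 F2=0; commitIndex=3
Op 11: append 3 -> log_len=8
Op 12: append 2 -> log_len=10

Answer: 10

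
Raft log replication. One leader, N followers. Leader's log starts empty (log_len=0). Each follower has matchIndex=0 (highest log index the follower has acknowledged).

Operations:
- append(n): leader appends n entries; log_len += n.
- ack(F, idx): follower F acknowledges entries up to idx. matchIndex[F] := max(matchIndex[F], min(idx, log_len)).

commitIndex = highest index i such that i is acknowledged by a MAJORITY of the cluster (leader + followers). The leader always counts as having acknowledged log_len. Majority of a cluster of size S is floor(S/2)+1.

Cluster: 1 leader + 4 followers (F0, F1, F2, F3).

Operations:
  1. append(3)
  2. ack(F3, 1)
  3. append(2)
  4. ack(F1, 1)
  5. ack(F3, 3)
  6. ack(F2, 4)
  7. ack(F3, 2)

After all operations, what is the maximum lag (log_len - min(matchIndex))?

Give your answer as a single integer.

Answer: 5

Derivation:
Op 1: append 3 -> log_len=3
Op 2: F3 acks idx 1 -> match: F0=0 F1=0 F2=0 F3=1; commitIndex=0
Op 3: append 2 -> log_len=5
Op 4: F1 acks idx 1 -> match: F0=0 F1=1 F2=0 F3=1; commitIndex=1
Op 5: F3 acks idx 3 -> match: F0=0 F1=1 F2=0 F3=3; commitIndex=1
Op 6: F2 acks idx 4 -> match: F0=0 F1=1 F2=4 F3=3; commitIndex=3
Op 7: F3 acks idx 2 -> match: F0=0 F1=1 F2=4 F3=3; commitIndex=3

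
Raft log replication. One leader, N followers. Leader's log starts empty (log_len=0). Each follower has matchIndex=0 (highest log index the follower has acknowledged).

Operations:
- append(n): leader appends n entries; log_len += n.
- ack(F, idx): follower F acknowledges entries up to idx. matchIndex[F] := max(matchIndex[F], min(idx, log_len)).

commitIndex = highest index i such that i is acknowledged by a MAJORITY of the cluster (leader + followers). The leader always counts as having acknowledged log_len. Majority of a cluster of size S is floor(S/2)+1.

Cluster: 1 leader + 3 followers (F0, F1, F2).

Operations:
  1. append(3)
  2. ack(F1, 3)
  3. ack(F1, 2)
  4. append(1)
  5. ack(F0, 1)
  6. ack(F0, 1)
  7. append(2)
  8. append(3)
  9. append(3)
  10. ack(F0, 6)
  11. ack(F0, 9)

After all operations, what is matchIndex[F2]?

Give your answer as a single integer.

Op 1: append 3 -> log_len=3
Op 2: F1 acks idx 3 -> match: F0=0 F1=3 F2=0; commitIndex=0
Op 3: F1 acks idx 2 -> match: F0=0 F1=3 F2=0; commitIndex=0
Op 4: append 1 -> log_len=4
Op 5: F0 acks idx 1 -> match: F0=1 F1=3 F2=0; commitIndex=1
Op 6: F0 acks idx 1 -> match: F0=1 F1=3 F2=0; commitIndex=1
Op 7: append 2 -> log_len=6
Op 8: append 3 -> log_len=9
Op 9: append 3 -> log_len=12
Op 10: F0 acks idx 6 -> match: F0=6 F1=3 F2=0; commitIndex=3
Op 11: F0 acks idx 9 -> match: F0=9 F1=3 F2=0; commitIndex=3

Answer: 0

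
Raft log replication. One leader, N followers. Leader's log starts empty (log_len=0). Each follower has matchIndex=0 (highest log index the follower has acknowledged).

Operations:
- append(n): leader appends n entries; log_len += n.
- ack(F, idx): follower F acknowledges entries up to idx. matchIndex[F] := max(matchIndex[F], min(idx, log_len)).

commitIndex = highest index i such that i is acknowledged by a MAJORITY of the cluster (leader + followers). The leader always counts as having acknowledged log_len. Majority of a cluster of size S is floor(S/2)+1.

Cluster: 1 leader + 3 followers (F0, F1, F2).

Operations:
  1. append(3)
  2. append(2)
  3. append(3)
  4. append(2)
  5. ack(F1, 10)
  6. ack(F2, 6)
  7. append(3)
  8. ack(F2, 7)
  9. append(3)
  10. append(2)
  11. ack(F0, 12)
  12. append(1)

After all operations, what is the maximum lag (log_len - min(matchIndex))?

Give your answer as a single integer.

Answer: 12

Derivation:
Op 1: append 3 -> log_len=3
Op 2: append 2 -> log_len=5
Op 3: append 3 -> log_len=8
Op 4: append 2 -> log_len=10
Op 5: F1 acks idx 10 -> match: F0=0 F1=10 F2=0; commitIndex=0
Op 6: F2 acks idx 6 -> match: F0=0 F1=10 F2=6; commitIndex=6
Op 7: append 3 -> log_len=13
Op 8: F2 acks idx 7 -> match: F0=0 F1=10 F2=7; commitIndex=7
Op 9: append 3 -> log_len=16
Op 10: append 2 -> log_len=18
Op 11: F0 acks idx 12 -> match: F0=12 F1=10 F2=7; commitIndex=10
Op 12: append 1 -> log_len=19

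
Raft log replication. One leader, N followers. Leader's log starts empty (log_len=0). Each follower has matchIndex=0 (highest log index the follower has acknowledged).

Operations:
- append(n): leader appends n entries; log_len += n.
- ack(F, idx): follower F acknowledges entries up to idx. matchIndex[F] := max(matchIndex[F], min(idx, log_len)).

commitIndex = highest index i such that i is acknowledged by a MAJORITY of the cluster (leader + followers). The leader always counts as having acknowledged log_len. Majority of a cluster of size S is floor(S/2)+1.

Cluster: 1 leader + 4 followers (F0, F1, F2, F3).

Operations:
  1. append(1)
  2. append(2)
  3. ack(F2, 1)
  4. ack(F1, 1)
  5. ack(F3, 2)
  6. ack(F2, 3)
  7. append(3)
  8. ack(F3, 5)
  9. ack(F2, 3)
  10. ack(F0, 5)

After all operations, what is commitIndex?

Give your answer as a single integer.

Answer: 5

Derivation:
Op 1: append 1 -> log_len=1
Op 2: append 2 -> log_len=3
Op 3: F2 acks idx 1 -> match: F0=0 F1=0 F2=1 F3=0; commitIndex=0
Op 4: F1 acks idx 1 -> match: F0=0 F1=1 F2=1 F3=0; commitIndex=1
Op 5: F3 acks idx 2 -> match: F0=0 F1=1 F2=1 F3=2; commitIndex=1
Op 6: F2 acks idx 3 -> match: F0=0 F1=1 F2=3 F3=2; commitIndex=2
Op 7: append 3 -> log_len=6
Op 8: F3 acks idx 5 -> match: F0=0 F1=1 F2=3 F3=5; commitIndex=3
Op 9: F2 acks idx 3 -> match: F0=0 F1=1 F2=3 F3=5; commitIndex=3
Op 10: F0 acks idx 5 -> match: F0=5 F1=1 F2=3 F3=5; commitIndex=5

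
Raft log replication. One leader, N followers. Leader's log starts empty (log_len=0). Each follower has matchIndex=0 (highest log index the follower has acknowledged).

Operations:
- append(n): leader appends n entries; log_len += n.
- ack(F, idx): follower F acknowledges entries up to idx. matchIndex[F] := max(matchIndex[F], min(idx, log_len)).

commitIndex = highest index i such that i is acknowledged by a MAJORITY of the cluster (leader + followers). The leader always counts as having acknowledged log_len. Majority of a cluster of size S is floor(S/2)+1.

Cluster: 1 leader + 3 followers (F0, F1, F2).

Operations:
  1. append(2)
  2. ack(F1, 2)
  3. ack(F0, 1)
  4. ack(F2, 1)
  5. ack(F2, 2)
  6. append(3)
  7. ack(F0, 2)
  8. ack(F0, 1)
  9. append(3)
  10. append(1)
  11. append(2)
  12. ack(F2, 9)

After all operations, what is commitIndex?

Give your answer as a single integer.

Answer: 2

Derivation:
Op 1: append 2 -> log_len=2
Op 2: F1 acks idx 2 -> match: F0=0 F1=2 F2=0; commitIndex=0
Op 3: F0 acks idx 1 -> match: F0=1 F1=2 F2=0; commitIndex=1
Op 4: F2 acks idx 1 -> match: F0=1 F1=2 F2=1; commitIndex=1
Op 5: F2 acks idx 2 -> match: F0=1 F1=2 F2=2; commitIndex=2
Op 6: append 3 -> log_len=5
Op 7: F0 acks idx 2 -> match: F0=2 F1=2 F2=2; commitIndex=2
Op 8: F0 acks idx 1 -> match: F0=2 F1=2 F2=2; commitIndex=2
Op 9: append 3 -> log_len=8
Op 10: append 1 -> log_len=9
Op 11: append 2 -> log_len=11
Op 12: F2 acks idx 9 -> match: F0=2 F1=2 F2=9; commitIndex=2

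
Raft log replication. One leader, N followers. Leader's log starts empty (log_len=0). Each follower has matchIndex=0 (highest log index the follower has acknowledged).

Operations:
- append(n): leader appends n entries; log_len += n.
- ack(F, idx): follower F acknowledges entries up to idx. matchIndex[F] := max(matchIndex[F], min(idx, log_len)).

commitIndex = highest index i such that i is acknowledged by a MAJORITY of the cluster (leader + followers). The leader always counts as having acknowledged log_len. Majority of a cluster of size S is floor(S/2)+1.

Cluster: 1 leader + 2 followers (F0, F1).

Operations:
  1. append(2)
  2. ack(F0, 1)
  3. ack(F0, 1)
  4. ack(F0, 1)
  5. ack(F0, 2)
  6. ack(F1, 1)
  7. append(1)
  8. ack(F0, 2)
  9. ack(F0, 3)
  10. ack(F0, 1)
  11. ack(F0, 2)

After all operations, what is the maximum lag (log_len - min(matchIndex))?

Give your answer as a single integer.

Op 1: append 2 -> log_len=2
Op 2: F0 acks idx 1 -> match: F0=1 F1=0; commitIndex=1
Op 3: F0 acks idx 1 -> match: F0=1 F1=0; commitIndex=1
Op 4: F0 acks idx 1 -> match: F0=1 F1=0; commitIndex=1
Op 5: F0 acks idx 2 -> match: F0=2 F1=0; commitIndex=2
Op 6: F1 acks idx 1 -> match: F0=2 F1=1; commitIndex=2
Op 7: append 1 -> log_len=3
Op 8: F0 acks idx 2 -> match: F0=2 F1=1; commitIndex=2
Op 9: F0 acks idx 3 -> match: F0=3 F1=1; commitIndex=3
Op 10: F0 acks idx 1 -> match: F0=3 F1=1; commitIndex=3
Op 11: F0 acks idx 2 -> match: F0=3 F1=1; commitIndex=3

Answer: 2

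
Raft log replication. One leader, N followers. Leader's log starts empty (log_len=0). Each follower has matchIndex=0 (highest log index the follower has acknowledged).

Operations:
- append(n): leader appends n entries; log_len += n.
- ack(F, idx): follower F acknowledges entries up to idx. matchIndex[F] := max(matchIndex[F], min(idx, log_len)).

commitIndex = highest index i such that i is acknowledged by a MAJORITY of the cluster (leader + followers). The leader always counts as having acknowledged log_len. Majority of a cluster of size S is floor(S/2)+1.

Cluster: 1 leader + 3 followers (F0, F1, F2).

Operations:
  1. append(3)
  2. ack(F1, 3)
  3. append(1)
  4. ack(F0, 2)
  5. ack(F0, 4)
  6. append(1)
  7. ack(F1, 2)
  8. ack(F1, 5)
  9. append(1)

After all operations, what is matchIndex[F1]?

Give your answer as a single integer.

Op 1: append 3 -> log_len=3
Op 2: F1 acks idx 3 -> match: F0=0 F1=3 F2=0; commitIndex=0
Op 3: append 1 -> log_len=4
Op 4: F0 acks idx 2 -> match: F0=2 F1=3 F2=0; commitIndex=2
Op 5: F0 acks idx 4 -> match: F0=4 F1=3 F2=0; commitIndex=3
Op 6: append 1 -> log_len=5
Op 7: F1 acks idx 2 -> match: F0=4 F1=3 F2=0; commitIndex=3
Op 8: F1 acks idx 5 -> match: F0=4 F1=5 F2=0; commitIndex=4
Op 9: append 1 -> log_len=6

Answer: 5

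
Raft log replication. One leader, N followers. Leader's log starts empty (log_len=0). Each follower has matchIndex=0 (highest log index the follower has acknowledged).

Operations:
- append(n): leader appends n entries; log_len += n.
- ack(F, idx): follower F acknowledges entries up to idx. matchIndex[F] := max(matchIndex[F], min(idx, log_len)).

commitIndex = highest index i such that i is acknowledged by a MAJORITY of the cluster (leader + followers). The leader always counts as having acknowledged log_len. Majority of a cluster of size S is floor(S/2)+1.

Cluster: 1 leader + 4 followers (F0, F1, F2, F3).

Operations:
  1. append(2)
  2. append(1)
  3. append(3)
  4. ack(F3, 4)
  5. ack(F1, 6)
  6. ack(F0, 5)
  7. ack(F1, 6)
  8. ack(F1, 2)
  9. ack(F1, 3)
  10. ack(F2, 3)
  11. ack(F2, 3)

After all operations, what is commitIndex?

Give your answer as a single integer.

Op 1: append 2 -> log_len=2
Op 2: append 1 -> log_len=3
Op 3: append 3 -> log_len=6
Op 4: F3 acks idx 4 -> match: F0=0 F1=0 F2=0 F3=4; commitIndex=0
Op 5: F1 acks idx 6 -> match: F0=0 F1=6 F2=0 F3=4; commitIndex=4
Op 6: F0 acks idx 5 -> match: F0=5 F1=6 F2=0 F3=4; commitIndex=5
Op 7: F1 acks idx 6 -> match: F0=5 F1=6 F2=0 F3=4; commitIndex=5
Op 8: F1 acks idx 2 -> match: F0=5 F1=6 F2=0 F3=4; commitIndex=5
Op 9: F1 acks idx 3 -> match: F0=5 F1=6 F2=0 F3=4; commitIndex=5
Op 10: F2 acks idx 3 -> match: F0=5 F1=6 F2=3 F3=4; commitIndex=5
Op 11: F2 acks idx 3 -> match: F0=5 F1=6 F2=3 F3=4; commitIndex=5

Answer: 5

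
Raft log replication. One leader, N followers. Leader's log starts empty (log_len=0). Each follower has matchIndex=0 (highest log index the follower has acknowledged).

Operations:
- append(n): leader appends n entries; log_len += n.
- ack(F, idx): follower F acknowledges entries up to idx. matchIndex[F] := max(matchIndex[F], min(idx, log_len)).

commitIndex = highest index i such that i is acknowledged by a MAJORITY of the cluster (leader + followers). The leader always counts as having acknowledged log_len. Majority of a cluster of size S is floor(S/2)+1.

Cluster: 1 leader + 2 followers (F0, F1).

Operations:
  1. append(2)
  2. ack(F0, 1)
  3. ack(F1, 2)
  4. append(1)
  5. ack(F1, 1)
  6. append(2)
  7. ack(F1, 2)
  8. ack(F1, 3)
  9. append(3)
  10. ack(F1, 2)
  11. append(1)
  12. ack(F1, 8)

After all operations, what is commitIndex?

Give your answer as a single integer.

Op 1: append 2 -> log_len=2
Op 2: F0 acks idx 1 -> match: F0=1 F1=0; commitIndex=1
Op 3: F1 acks idx 2 -> match: F0=1 F1=2; commitIndex=2
Op 4: append 1 -> log_len=3
Op 5: F1 acks idx 1 -> match: F0=1 F1=2; commitIndex=2
Op 6: append 2 -> log_len=5
Op 7: F1 acks idx 2 -> match: F0=1 F1=2; commitIndex=2
Op 8: F1 acks idx 3 -> match: F0=1 F1=3; commitIndex=3
Op 9: append 3 -> log_len=8
Op 10: F1 acks idx 2 -> match: F0=1 F1=3; commitIndex=3
Op 11: append 1 -> log_len=9
Op 12: F1 acks idx 8 -> match: F0=1 F1=8; commitIndex=8

Answer: 8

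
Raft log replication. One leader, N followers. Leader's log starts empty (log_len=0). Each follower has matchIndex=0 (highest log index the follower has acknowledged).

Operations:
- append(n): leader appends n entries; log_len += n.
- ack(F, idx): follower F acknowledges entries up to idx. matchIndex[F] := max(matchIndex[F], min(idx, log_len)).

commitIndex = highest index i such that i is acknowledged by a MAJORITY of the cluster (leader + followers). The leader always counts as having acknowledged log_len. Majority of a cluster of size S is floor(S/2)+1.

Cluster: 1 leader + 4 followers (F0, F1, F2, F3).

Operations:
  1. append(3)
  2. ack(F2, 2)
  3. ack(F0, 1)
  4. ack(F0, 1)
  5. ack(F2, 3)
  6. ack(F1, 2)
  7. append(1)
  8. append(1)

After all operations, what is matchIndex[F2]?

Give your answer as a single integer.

Op 1: append 3 -> log_len=3
Op 2: F2 acks idx 2 -> match: F0=0 F1=0 F2=2 F3=0; commitIndex=0
Op 3: F0 acks idx 1 -> match: F0=1 F1=0 F2=2 F3=0; commitIndex=1
Op 4: F0 acks idx 1 -> match: F0=1 F1=0 F2=2 F3=0; commitIndex=1
Op 5: F2 acks idx 3 -> match: F0=1 F1=0 F2=3 F3=0; commitIndex=1
Op 6: F1 acks idx 2 -> match: F0=1 F1=2 F2=3 F3=0; commitIndex=2
Op 7: append 1 -> log_len=4
Op 8: append 1 -> log_len=5

Answer: 3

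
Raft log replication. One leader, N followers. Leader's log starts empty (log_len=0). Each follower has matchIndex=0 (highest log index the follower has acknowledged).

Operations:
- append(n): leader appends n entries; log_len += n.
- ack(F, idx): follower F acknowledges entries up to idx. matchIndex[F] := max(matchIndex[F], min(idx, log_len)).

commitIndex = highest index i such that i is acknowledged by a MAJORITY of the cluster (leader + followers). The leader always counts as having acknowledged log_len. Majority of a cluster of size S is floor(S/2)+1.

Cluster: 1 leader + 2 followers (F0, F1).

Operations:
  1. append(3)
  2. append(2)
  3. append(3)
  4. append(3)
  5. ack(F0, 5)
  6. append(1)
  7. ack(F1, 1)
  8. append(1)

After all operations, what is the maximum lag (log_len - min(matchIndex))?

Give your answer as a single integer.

Op 1: append 3 -> log_len=3
Op 2: append 2 -> log_len=5
Op 3: append 3 -> log_len=8
Op 4: append 3 -> log_len=11
Op 5: F0 acks idx 5 -> match: F0=5 F1=0; commitIndex=5
Op 6: append 1 -> log_len=12
Op 7: F1 acks idx 1 -> match: F0=5 F1=1; commitIndex=5
Op 8: append 1 -> log_len=13

Answer: 12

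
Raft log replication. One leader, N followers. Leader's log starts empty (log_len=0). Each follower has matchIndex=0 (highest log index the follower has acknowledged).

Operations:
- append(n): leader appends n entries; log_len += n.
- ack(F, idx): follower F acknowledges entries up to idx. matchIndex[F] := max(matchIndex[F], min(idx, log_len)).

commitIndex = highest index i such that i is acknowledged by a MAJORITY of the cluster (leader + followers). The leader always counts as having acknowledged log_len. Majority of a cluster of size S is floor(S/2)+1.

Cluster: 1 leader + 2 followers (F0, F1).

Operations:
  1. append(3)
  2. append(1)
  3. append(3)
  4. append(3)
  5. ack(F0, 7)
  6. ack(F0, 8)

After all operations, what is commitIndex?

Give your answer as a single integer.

Op 1: append 3 -> log_len=3
Op 2: append 1 -> log_len=4
Op 3: append 3 -> log_len=7
Op 4: append 3 -> log_len=10
Op 5: F0 acks idx 7 -> match: F0=7 F1=0; commitIndex=7
Op 6: F0 acks idx 8 -> match: F0=8 F1=0; commitIndex=8

Answer: 8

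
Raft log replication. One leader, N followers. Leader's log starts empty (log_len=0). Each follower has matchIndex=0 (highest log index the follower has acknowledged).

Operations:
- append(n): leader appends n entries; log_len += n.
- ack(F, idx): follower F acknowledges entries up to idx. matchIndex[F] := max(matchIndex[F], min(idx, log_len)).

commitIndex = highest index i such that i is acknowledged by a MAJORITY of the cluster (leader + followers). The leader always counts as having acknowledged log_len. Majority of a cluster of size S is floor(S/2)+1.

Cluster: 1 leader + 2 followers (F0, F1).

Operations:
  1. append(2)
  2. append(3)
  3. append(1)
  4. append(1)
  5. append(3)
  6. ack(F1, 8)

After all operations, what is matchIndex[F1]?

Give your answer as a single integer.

Answer: 8

Derivation:
Op 1: append 2 -> log_len=2
Op 2: append 3 -> log_len=5
Op 3: append 1 -> log_len=6
Op 4: append 1 -> log_len=7
Op 5: append 3 -> log_len=10
Op 6: F1 acks idx 8 -> match: F0=0 F1=8; commitIndex=8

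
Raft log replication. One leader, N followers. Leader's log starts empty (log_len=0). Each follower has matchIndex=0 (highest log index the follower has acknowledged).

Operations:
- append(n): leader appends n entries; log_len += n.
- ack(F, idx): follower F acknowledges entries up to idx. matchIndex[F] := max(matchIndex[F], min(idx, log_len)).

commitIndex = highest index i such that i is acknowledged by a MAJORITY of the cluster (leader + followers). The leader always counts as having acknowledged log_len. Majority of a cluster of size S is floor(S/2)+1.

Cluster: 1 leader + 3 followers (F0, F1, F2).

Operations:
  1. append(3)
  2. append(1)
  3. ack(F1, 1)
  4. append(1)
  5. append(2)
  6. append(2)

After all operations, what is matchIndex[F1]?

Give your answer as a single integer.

Op 1: append 3 -> log_len=3
Op 2: append 1 -> log_len=4
Op 3: F1 acks idx 1 -> match: F0=0 F1=1 F2=0; commitIndex=0
Op 4: append 1 -> log_len=5
Op 5: append 2 -> log_len=7
Op 6: append 2 -> log_len=9

Answer: 1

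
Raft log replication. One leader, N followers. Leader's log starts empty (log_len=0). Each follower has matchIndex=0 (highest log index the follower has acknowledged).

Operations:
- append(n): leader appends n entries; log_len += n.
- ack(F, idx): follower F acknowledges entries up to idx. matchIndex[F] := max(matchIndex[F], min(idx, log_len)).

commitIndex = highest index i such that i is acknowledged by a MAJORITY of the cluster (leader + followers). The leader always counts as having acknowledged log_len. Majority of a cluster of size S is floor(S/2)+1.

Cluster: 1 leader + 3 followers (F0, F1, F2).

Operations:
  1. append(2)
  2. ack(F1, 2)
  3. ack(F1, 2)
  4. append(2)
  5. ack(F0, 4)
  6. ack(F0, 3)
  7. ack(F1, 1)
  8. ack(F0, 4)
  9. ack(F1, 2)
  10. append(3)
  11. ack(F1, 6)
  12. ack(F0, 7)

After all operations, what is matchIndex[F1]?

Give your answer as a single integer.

Answer: 6

Derivation:
Op 1: append 2 -> log_len=2
Op 2: F1 acks idx 2 -> match: F0=0 F1=2 F2=0; commitIndex=0
Op 3: F1 acks idx 2 -> match: F0=0 F1=2 F2=0; commitIndex=0
Op 4: append 2 -> log_len=4
Op 5: F0 acks idx 4 -> match: F0=4 F1=2 F2=0; commitIndex=2
Op 6: F0 acks idx 3 -> match: F0=4 F1=2 F2=0; commitIndex=2
Op 7: F1 acks idx 1 -> match: F0=4 F1=2 F2=0; commitIndex=2
Op 8: F0 acks idx 4 -> match: F0=4 F1=2 F2=0; commitIndex=2
Op 9: F1 acks idx 2 -> match: F0=4 F1=2 F2=0; commitIndex=2
Op 10: append 3 -> log_len=7
Op 11: F1 acks idx 6 -> match: F0=4 F1=6 F2=0; commitIndex=4
Op 12: F0 acks idx 7 -> match: F0=7 F1=6 F2=0; commitIndex=6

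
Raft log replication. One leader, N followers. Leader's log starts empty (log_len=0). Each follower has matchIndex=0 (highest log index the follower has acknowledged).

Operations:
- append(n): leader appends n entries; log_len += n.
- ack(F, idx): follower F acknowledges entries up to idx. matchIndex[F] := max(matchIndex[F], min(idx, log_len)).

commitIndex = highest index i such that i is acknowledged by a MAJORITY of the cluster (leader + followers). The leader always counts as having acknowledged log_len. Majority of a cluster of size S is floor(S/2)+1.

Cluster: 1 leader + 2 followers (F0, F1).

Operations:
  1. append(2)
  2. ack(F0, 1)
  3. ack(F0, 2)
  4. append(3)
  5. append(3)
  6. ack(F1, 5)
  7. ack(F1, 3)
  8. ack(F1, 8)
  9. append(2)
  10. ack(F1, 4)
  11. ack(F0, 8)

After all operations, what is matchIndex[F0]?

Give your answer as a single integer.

Answer: 8

Derivation:
Op 1: append 2 -> log_len=2
Op 2: F0 acks idx 1 -> match: F0=1 F1=0; commitIndex=1
Op 3: F0 acks idx 2 -> match: F0=2 F1=0; commitIndex=2
Op 4: append 3 -> log_len=5
Op 5: append 3 -> log_len=8
Op 6: F1 acks idx 5 -> match: F0=2 F1=5; commitIndex=5
Op 7: F1 acks idx 3 -> match: F0=2 F1=5; commitIndex=5
Op 8: F1 acks idx 8 -> match: F0=2 F1=8; commitIndex=8
Op 9: append 2 -> log_len=10
Op 10: F1 acks idx 4 -> match: F0=2 F1=8; commitIndex=8
Op 11: F0 acks idx 8 -> match: F0=8 F1=8; commitIndex=8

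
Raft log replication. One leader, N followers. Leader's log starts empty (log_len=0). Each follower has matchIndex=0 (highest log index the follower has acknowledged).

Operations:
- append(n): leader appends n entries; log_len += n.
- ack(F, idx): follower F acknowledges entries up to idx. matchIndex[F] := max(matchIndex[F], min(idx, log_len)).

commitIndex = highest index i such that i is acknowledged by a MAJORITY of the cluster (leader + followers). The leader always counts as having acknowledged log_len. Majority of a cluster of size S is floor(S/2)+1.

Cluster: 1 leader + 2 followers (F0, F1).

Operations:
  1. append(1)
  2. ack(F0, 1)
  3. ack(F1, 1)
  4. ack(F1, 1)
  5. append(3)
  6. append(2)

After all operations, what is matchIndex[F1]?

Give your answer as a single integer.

Op 1: append 1 -> log_len=1
Op 2: F0 acks idx 1 -> match: F0=1 F1=0; commitIndex=1
Op 3: F1 acks idx 1 -> match: F0=1 F1=1; commitIndex=1
Op 4: F1 acks idx 1 -> match: F0=1 F1=1; commitIndex=1
Op 5: append 3 -> log_len=4
Op 6: append 2 -> log_len=6

Answer: 1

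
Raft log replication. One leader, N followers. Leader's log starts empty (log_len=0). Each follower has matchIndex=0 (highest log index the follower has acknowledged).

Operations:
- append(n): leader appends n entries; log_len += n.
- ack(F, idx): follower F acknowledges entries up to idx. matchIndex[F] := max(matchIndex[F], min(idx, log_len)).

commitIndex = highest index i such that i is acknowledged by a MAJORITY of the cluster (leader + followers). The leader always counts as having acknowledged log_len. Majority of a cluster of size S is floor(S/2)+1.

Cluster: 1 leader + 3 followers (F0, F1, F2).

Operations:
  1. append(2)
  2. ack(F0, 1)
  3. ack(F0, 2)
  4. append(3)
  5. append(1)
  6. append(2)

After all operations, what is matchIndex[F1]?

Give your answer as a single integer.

Answer: 0

Derivation:
Op 1: append 2 -> log_len=2
Op 2: F0 acks idx 1 -> match: F0=1 F1=0 F2=0; commitIndex=0
Op 3: F0 acks idx 2 -> match: F0=2 F1=0 F2=0; commitIndex=0
Op 4: append 3 -> log_len=5
Op 5: append 1 -> log_len=6
Op 6: append 2 -> log_len=8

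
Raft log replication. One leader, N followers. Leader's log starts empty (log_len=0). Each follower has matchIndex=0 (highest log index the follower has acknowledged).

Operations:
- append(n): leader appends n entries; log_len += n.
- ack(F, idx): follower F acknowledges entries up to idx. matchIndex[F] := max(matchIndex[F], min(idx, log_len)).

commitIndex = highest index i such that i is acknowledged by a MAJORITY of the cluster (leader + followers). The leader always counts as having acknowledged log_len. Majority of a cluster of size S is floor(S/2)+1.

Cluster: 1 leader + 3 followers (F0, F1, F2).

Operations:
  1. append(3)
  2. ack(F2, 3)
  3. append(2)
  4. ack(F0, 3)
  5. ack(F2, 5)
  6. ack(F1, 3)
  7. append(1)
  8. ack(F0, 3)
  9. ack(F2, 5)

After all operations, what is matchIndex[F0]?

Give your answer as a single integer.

Op 1: append 3 -> log_len=3
Op 2: F2 acks idx 3 -> match: F0=0 F1=0 F2=3; commitIndex=0
Op 3: append 2 -> log_len=5
Op 4: F0 acks idx 3 -> match: F0=3 F1=0 F2=3; commitIndex=3
Op 5: F2 acks idx 5 -> match: F0=3 F1=0 F2=5; commitIndex=3
Op 6: F1 acks idx 3 -> match: F0=3 F1=3 F2=5; commitIndex=3
Op 7: append 1 -> log_len=6
Op 8: F0 acks idx 3 -> match: F0=3 F1=3 F2=5; commitIndex=3
Op 9: F2 acks idx 5 -> match: F0=3 F1=3 F2=5; commitIndex=3

Answer: 3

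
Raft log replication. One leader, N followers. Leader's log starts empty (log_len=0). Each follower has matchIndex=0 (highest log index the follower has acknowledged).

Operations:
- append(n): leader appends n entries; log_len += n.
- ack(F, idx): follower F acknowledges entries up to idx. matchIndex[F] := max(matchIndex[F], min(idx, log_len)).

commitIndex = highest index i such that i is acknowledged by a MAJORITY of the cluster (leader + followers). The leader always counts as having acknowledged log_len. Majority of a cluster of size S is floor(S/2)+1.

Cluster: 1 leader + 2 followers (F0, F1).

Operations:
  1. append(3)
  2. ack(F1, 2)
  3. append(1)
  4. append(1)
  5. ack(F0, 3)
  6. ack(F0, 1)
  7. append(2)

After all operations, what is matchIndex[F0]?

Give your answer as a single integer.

Answer: 3

Derivation:
Op 1: append 3 -> log_len=3
Op 2: F1 acks idx 2 -> match: F0=0 F1=2; commitIndex=2
Op 3: append 1 -> log_len=4
Op 4: append 1 -> log_len=5
Op 5: F0 acks idx 3 -> match: F0=3 F1=2; commitIndex=3
Op 6: F0 acks idx 1 -> match: F0=3 F1=2; commitIndex=3
Op 7: append 2 -> log_len=7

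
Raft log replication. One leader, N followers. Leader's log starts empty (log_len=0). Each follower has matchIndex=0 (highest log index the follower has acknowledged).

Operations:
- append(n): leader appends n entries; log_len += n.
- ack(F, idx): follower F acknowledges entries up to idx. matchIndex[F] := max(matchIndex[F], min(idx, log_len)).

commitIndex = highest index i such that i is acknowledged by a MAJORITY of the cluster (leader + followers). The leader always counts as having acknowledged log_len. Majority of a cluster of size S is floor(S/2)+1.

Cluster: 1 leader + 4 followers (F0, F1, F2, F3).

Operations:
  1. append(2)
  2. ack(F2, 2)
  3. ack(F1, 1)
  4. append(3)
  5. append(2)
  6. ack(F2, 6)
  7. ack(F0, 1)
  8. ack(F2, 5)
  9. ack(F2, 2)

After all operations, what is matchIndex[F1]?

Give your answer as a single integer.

Answer: 1

Derivation:
Op 1: append 2 -> log_len=2
Op 2: F2 acks idx 2 -> match: F0=0 F1=0 F2=2 F3=0; commitIndex=0
Op 3: F1 acks idx 1 -> match: F0=0 F1=1 F2=2 F3=0; commitIndex=1
Op 4: append 3 -> log_len=5
Op 5: append 2 -> log_len=7
Op 6: F2 acks idx 6 -> match: F0=0 F1=1 F2=6 F3=0; commitIndex=1
Op 7: F0 acks idx 1 -> match: F0=1 F1=1 F2=6 F3=0; commitIndex=1
Op 8: F2 acks idx 5 -> match: F0=1 F1=1 F2=6 F3=0; commitIndex=1
Op 9: F2 acks idx 2 -> match: F0=1 F1=1 F2=6 F3=0; commitIndex=1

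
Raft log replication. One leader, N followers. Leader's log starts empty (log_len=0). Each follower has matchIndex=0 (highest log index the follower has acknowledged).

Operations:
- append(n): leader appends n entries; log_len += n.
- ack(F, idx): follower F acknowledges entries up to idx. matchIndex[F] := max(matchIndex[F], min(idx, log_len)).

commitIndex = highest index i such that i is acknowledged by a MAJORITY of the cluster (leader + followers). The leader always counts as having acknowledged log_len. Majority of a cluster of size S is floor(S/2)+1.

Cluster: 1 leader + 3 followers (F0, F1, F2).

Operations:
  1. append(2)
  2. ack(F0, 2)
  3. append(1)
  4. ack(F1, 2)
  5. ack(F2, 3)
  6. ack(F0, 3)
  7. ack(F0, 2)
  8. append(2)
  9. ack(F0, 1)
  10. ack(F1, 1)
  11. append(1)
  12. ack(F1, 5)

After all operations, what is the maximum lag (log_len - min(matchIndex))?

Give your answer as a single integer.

Op 1: append 2 -> log_len=2
Op 2: F0 acks idx 2 -> match: F0=2 F1=0 F2=0; commitIndex=0
Op 3: append 1 -> log_len=3
Op 4: F1 acks idx 2 -> match: F0=2 F1=2 F2=0; commitIndex=2
Op 5: F2 acks idx 3 -> match: F0=2 F1=2 F2=3; commitIndex=2
Op 6: F0 acks idx 3 -> match: F0=3 F1=2 F2=3; commitIndex=3
Op 7: F0 acks idx 2 -> match: F0=3 F1=2 F2=3; commitIndex=3
Op 8: append 2 -> log_len=5
Op 9: F0 acks idx 1 -> match: F0=3 F1=2 F2=3; commitIndex=3
Op 10: F1 acks idx 1 -> match: F0=3 F1=2 F2=3; commitIndex=3
Op 11: append 1 -> log_len=6
Op 12: F1 acks idx 5 -> match: F0=3 F1=5 F2=3; commitIndex=3

Answer: 3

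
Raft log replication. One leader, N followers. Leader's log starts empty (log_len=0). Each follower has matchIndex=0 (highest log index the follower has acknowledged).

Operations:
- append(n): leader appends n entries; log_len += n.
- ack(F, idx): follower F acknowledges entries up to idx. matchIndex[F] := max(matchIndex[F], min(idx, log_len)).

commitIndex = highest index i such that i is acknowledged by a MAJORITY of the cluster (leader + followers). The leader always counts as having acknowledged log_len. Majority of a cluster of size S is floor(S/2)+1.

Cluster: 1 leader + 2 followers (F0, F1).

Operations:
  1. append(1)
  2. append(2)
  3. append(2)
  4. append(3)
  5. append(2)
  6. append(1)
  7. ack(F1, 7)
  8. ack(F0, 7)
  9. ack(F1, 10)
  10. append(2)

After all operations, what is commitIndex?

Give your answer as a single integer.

Op 1: append 1 -> log_len=1
Op 2: append 2 -> log_len=3
Op 3: append 2 -> log_len=5
Op 4: append 3 -> log_len=8
Op 5: append 2 -> log_len=10
Op 6: append 1 -> log_len=11
Op 7: F1 acks idx 7 -> match: F0=0 F1=7; commitIndex=7
Op 8: F0 acks idx 7 -> match: F0=7 F1=7; commitIndex=7
Op 9: F1 acks idx 10 -> match: F0=7 F1=10; commitIndex=10
Op 10: append 2 -> log_len=13

Answer: 10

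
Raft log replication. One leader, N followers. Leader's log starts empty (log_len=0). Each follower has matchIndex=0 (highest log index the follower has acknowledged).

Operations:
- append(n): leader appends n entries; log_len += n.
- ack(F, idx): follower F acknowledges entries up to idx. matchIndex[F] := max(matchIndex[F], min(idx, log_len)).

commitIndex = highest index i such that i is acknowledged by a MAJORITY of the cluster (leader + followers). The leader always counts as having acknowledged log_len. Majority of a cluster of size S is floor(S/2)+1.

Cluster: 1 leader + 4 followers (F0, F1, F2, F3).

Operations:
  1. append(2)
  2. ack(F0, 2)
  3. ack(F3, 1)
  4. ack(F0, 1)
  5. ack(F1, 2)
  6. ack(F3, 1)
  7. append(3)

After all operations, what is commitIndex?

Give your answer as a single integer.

Answer: 2

Derivation:
Op 1: append 2 -> log_len=2
Op 2: F0 acks idx 2 -> match: F0=2 F1=0 F2=0 F3=0; commitIndex=0
Op 3: F3 acks idx 1 -> match: F0=2 F1=0 F2=0 F3=1; commitIndex=1
Op 4: F0 acks idx 1 -> match: F0=2 F1=0 F2=0 F3=1; commitIndex=1
Op 5: F1 acks idx 2 -> match: F0=2 F1=2 F2=0 F3=1; commitIndex=2
Op 6: F3 acks idx 1 -> match: F0=2 F1=2 F2=0 F3=1; commitIndex=2
Op 7: append 3 -> log_len=5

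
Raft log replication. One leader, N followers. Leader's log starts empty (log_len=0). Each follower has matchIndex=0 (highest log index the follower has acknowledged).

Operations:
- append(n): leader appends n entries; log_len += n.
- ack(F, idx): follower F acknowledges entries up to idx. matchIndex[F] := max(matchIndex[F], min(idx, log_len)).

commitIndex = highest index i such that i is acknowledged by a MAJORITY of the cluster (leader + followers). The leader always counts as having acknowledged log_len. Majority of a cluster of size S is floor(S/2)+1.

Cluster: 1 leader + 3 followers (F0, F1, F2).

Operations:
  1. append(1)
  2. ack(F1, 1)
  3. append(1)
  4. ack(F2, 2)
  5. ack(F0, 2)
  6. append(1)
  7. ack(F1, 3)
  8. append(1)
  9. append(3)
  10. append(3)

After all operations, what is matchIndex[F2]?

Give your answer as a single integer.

Op 1: append 1 -> log_len=1
Op 2: F1 acks idx 1 -> match: F0=0 F1=1 F2=0; commitIndex=0
Op 3: append 1 -> log_len=2
Op 4: F2 acks idx 2 -> match: F0=0 F1=1 F2=2; commitIndex=1
Op 5: F0 acks idx 2 -> match: F0=2 F1=1 F2=2; commitIndex=2
Op 6: append 1 -> log_len=3
Op 7: F1 acks idx 3 -> match: F0=2 F1=3 F2=2; commitIndex=2
Op 8: append 1 -> log_len=4
Op 9: append 3 -> log_len=7
Op 10: append 3 -> log_len=10

Answer: 2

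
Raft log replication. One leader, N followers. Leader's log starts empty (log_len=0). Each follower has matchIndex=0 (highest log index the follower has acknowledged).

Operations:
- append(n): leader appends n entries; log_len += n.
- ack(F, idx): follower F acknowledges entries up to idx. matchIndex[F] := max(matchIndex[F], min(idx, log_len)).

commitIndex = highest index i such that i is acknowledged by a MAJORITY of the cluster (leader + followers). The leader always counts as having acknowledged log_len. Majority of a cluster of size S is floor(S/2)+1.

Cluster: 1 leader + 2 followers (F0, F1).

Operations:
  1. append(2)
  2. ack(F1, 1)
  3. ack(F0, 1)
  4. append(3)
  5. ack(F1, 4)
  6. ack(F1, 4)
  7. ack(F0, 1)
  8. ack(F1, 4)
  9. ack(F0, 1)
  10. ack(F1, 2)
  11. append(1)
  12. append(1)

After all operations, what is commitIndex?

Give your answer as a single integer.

Op 1: append 2 -> log_len=2
Op 2: F1 acks idx 1 -> match: F0=0 F1=1; commitIndex=1
Op 3: F0 acks idx 1 -> match: F0=1 F1=1; commitIndex=1
Op 4: append 3 -> log_len=5
Op 5: F1 acks idx 4 -> match: F0=1 F1=4; commitIndex=4
Op 6: F1 acks idx 4 -> match: F0=1 F1=4; commitIndex=4
Op 7: F0 acks idx 1 -> match: F0=1 F1=4; commitIndex=4
Op 8: F1 acks idx 4 -> match: F0=1 F1=4; commitIndex=4
Op 9: F0 acks idx 1 -> match: F0=1 F1=4; commitIndex=4
Op 10: F1 acks idx 2 -> match: F0=1 F1=4; commitIndex=4
Op 11: append 1 -> log_len=6
Op 12: append 1 -> log_len=7

Answer: 4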